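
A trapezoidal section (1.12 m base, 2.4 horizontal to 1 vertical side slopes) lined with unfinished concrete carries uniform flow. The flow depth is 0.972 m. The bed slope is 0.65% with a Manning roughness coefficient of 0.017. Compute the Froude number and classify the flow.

With bottom width b = 1.12 m and side slope z = 2.4: A = (b + zy)y = (1.12 + 2.4×0.972)×0.972 = 3.356 m²; P = b + 2y√(1+z²) = 1.12 + 2×0.972×2.6 = 6.174 m.
Hydraulic radius R = A/P = 3.356/6.174 = 0.5436 m.
V = (1/n) R^(2/3) √S = (1/0.017) × 0.5436^(2/3) × √0.0065 = 3.159 m/s. Hydraulic depth D_h = A/T = 3.356/5.786 = 0.5801 m.
Froude number Fr = V/√(g·D_h) = 3.159/√(9.81×0.5801) = 1.32, which is greater than 1, so the flow is supercritical.

supercritical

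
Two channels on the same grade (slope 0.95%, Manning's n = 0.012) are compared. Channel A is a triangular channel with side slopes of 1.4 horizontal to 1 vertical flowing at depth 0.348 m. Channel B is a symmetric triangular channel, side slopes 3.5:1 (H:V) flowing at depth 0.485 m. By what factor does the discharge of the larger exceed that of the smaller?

Channel A: For a triangular section with side slope z = 1.4: A = zy² = 1.4×0.348² = 0.1695 m²; P = 2y√(1+z²) = 2×0.348×1.72 = 1.197 m. Hydraulic radius R = A/P = 0.1695/1.197 = 0.1416 m. Q_A = (1/0.012)·0.1695·0.1416^(2/3)·√0.0095 = 0.3741 m³/s.
Channel B: For a triangular section with side slope z = 3.5: A = zy² = 3.5×0.485² = 0.8233 m²; P = 2y√(1+z²) = 2×0.485×3.64 = 3.531 m. Hydraulic radius R = A/P = 0.8233/3.531 = 0.2332 m. Q_B = (1/0.012)·0.8233·0.2332^(2/3)·√0.0095 = 2.533 m³/s.
The larger discharge is 2.533 m³/s and the smaller is 0.3741 m³/s; the ratio is 6.77.

6.77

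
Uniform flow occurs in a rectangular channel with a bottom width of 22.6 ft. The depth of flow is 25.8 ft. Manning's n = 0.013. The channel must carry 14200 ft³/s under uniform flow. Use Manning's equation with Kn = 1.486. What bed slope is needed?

S = 0.00291

Flow area A = b·y = 22.6 × 25.8 = 583.1 ft². Wetted perimeter P = b + 2y = 22.6 + 2×25.8 = 74.2 ft.
Hydraulic radius R = A/P = 583.1/74.2 = 7.858 ft.
From Manning's equation, S = [nQ / (1.486 A R^(2/3))]² = [0.013 × 14200 / (1.486 × 583.1 × 7.858^(2/3))]² = 0.00291.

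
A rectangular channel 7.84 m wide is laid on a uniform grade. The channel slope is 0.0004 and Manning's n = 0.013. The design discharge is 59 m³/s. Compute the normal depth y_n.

y_n = 3.31 m

Manning's equation rearranged: A R^(2/3) = nQ / (1·√S) = 0.013 × 59 / (√0.0004) = 38.35.
Trying y = 2.28 m: A R^(2/3) = 22.81 — low.
Trying y = 4.16 m: A R^(2/3) = 52.09 — high.
Trying y = 3.31 m: A R^(2/3) = 38.32 — matches.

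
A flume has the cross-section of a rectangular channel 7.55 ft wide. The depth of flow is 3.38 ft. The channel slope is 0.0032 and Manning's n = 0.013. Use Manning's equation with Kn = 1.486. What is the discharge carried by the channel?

Q = 243 ft³/s

Flow area A = b·y = 7.55 × 3.38 = 25.52 ft². Wetted perimeter P = b + 2y = 7.55 + 2×3.38 = 14.31 ft.
Hydraulic radius R = A/P = 25.52/14.31 = 1.783 ft.
Manning's equation: Q = (1.486/n) A R^(2/3) S^(1/2) = (1.486/0.013) × 25.52 × 1.783^(2/3) × 0.0032^(1/2) = 243 ft³/s.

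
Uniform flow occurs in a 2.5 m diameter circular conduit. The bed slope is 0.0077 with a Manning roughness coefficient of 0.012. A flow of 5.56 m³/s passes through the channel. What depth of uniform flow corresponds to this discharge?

y_n = 0.781 m

Manning's equation rearranged: A R^(2/3) = nQ / (1·√S) = 0.012 × 5.56 / (√0.0077) = 0.7603.
Try y = 0.972 m: A R^(2/3) = 1.148 — over.
Try y = 0.781 m: A R^(2/3) = 0.7598 — ≈ 0.7603.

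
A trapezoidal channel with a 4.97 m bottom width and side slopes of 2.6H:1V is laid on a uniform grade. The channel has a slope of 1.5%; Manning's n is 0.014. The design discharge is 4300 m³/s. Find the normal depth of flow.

Manning's equation rearranged: A R^(2/3) = nQ / (1·√S) = 0.014 × 4300 / (√0.015) = 491.5.
Try y = 6.2 m: A R^(2/3) = 290.4 — low.
Try y = 9.42 m: A R^(2/3) = 793.1 — high.
Try y = 7.73 m: A R^(2/3) = 491 — matches.

y_n = 7.73 m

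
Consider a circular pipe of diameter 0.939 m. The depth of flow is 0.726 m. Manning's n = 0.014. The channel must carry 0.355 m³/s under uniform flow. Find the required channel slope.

S = 0.000399

For a circular section of diameter D = 0.939 m at depth y = 0.726 m, the central angle is θ = 2 arccos(1 − 2y/D) = 4.298 rad. Then A = (D²/8)(θ − sin θ) = 0.5745 m² and P = Dθ/2 = 2.018 m.
Hydraulic radius R = A/P = 0.5745/2.018 = 0.2847 m.
From Manning's equation, S = [nQ / (1 A R^(2/3))]² = [0.014 × 0.355 / (1 × 0.5745 × 0.2847^(2/3))]² = 0.000399.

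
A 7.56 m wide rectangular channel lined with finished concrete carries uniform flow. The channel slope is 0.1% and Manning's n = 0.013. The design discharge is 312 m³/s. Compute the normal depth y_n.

Manning's equation rearranged: A R^(2/3) = nQ / (1·√S) = 0.013 × 312 / (√0.001) = 128.3.
At y = 9.88 m: A R^(2/3) = 146 — high.
At y = 8.86 m: A R^(2/3) = 128.3 — ≈ 128.3.

y_n = 8.86 m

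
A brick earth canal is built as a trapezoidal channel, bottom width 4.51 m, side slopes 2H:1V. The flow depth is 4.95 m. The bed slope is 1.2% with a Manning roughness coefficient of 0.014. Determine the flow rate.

With bottom width b = 4.51 m and side slope z = 2: A = (b + zy)y = (4.51 + 2×4.95)×4.95 = 71.33 m²; P = b + 2y√(1+z²) = 4.51 + 2×4.95×2.236 = 26.65 m.
Hydraulic radius R = A/P = 71.33/26.65 = 2.677 m.
Manning's equation: Q = (1/n) A R^(2/3) S^(1/2) = (1/0.014) × 71.33 × 2.677^(2/3) × 0.012^(1/2) = 1080 m³/s.

Q = 1080 m³/s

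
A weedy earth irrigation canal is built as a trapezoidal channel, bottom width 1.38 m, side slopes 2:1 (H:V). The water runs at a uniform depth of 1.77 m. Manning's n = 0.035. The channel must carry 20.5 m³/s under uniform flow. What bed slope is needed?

With bottom width b = 1.38 m and side slope z = 2: A = (b + zy)y = (1.38 + 2×1.77)×1.77 = 8.708 m²; P = b + 2y√(1+z²) = 1.38 + 2×1.77×2.236 = 9.296 m.
Hydraulic radius R = A/P = 8.708/9.296 = 0.9368 m.
From Manning's equation, S = [nQ / (1 A R^(2/3))]² = [0.035 × 20.5 / (1 × 8.708 × 0.9368^(2/3))]² = 0.00741.

S = 0.00741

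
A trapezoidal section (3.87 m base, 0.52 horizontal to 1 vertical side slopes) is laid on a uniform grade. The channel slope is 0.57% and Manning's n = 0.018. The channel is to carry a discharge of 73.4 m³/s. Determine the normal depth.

y_n = 2.65 m

Manning's equation rearranged: A R^(2/3) = nQ / (1·√S) = 0.018 × 73.4 / (√0.0057) = 17.5.
Trying y = 1.85 m: A R^(2/3) = 9.594 — too small.
Trying y = 3.01 m: A R^(2/3) = 21.77 — too large.
Trying y = 2.65 m: A R^(2/3) = 17.51 — matches.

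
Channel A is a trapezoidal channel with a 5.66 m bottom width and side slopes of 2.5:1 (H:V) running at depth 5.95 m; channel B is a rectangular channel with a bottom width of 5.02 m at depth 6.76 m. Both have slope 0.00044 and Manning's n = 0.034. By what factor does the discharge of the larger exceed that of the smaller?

Channel A: With bottom width b = 5.66 m and side slope z = 2.5: A = (b + zy)y = (5.66 + 2.5×5.95)×5.95 = 122.2 m²; P = b + 2y√(1+z²) = 5.66 + 2×5.95×2.693 = 37.7 m. Hydraulic radius R = A/P = 122.2/37.7 = 3.241 m. Q_A = (1/0.034)·122.2·3.241^(2/3)·√0.00044 = 165.1 m³/s.
Channel B: Flow area A = b·y = 5.02 × 6.76 = 33.94 m². Wetted perimeter P = b + 2y = 5.02 + 2×6.76 = 18.54 m. Hydraulic radius R = A/P = 33.94/18.54 = 1.83 m. Q_B = (1/0.034)·33.94·1.83^(2/3)·√0.00044 = 31.33 m³/s.
The larger discharge is 165.1 m³/s and the smaller is 31.33 m³/s; the ratio is 5.27.

5.27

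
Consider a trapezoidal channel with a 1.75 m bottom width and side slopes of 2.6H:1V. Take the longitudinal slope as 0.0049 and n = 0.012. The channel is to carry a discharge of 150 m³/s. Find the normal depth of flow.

y_n = 2.54 m

Manning's equation rearranged: A R^(2/3) = nQ / (1·√S) = 0.012 × 150 / (√0.0049) = 25.71.
Trying y = 1.78 m: A R^(2/3) = 11.15 — too small.
Trying y = 2.54 m: A R^(2/3) = 25.72 — ≈ 25.71.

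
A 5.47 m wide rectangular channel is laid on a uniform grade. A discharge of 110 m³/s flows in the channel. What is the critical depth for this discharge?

For a rectangular channel, critical depth y_c = (q²/g)^(1/3) where q = Q/b = 110/5.47 = 20.11 m²/s.
So y_c = (20.11²/9.81)^(1/3) = 3.45 m.

y_c = 3.45 m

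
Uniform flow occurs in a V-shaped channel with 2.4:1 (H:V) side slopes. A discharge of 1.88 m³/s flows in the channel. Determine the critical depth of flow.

y_c = 0.66 m

At critical depth, Q² T / (g A³) = 1, i.e. A³/T = Q²/g = 1.88²/9.81 = 0.3603.
At y = 0.795 m: A³/T = 0.9146 — high.
At y = 0.479 m: A³/T = 0.07262 — low.
At y = 0.66 m: A³/T = 0.3607 — matches.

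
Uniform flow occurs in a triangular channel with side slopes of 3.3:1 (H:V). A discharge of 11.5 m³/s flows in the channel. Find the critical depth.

y_c = 1.2 m

At critical depth, Q² T / (g A³) = 1, i.e. A³/T = Q²/g = 11.5²/9.81 = 13.48.
Trying y = 1.03 m: A³/T = 6.312 — too small.
Trying y = 1.5 m: A³/T = 41.35 — too large.
Trying y = 1.2 m: A³/T = 13.55 — matches.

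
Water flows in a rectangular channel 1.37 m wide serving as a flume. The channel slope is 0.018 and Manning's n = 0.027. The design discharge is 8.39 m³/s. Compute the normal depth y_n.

Manning's equation rearranged: A R^(2/3) = nQ / (1·√S) = 0.027 × 8.39 / (√0.018) = 1.688.
Try y = 2.43 m: A R^(2/3) = 2.192 — too large.
Try y = 1.57 m: A R^(2/3) = 1.313 — too small.
Try y = 1.94 m: A R^(2/3) = 1.688 — matches.

y_n = 1.94 m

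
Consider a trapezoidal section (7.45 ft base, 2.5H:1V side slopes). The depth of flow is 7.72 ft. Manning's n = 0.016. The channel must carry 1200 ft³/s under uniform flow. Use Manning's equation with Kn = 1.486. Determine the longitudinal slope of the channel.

With bottom width b = 7.45 ft and side slope z = 2.5: A = (b + zy)y = (7.45 + 2.5×7.72)×7.72 = 206.5 ft²; P = b + 2y√(1+z²) = 7.45 + 2×7.72×2.693 = 49.02 ft.
Hydraulic radius R = A/P = 206.5/49.02 = 4.212 ft.
From Manning's equation, S = [nQ / (1.486 A R^(2/3))]² = [0.016 × 1200 / (1.486 × 206.5 × 4.212^(2/3))]² = 0.000575.

S = 0.000575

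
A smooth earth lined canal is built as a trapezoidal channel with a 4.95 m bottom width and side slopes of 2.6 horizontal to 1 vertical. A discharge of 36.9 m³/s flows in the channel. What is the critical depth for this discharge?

y_c = 1.39 m

At critical depth, Q² T / (g A³) = 1, i.e. A³/T = Q²/g = 36.9²/9.81 = 138.8.
Try y = 1.54 m: A³/T = 202.3 — high.
Try y = 1.39 m: A³/T = 138.5 — close enough.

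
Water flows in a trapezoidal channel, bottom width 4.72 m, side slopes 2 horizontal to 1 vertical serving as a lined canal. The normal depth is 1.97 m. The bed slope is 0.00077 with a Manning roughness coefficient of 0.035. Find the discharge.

Q = 15.8 m³/s

With bottom width b = 4.72 m and side slope z = 2: A = (b + zy)y = (4.72 + 2×1.97)×1.97 = 17.06 m²; P = b + 2y√(1+z²) = 4.72 + 2×1.97×2.236 = 13.53 m.
Hydraulic radius R = A/P = 17.06/13.53 = 1.261 m.
Manning's equation: Q = (1/n) A R^(2/3) S^(1/2) = (1/0.035) × 17.06 × 1.261^(2/3) × 0.00077^(1/2) = 15.8 m³/s.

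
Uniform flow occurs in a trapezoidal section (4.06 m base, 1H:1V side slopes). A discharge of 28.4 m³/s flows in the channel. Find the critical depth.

At critical depth, Q² T / (g A³) = 1, i.e. A³/T = Q²/g = 28.4²/9.81 = 82.22.
Trying y = 1.66 m: A³/T = 116 — over.
Trying y = 1.5 m: A³/T = 82.17 — ≈ 82.22.

y_c = 1.5 m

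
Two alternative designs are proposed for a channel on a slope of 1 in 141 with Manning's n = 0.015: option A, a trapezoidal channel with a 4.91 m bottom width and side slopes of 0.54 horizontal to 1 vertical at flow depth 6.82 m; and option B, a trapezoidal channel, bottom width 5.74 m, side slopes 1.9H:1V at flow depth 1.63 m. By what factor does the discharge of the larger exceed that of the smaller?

Channel A: With bottom width b = 4.91 m and side slope z = 0.54: A = (b + zy)y = (4.91 + 0.54×6.82)×6.82 = 58.6 m²; P = b + 2y√(1+z²) = 4.91 + 2×6.82×1.136 = 20.41 m. Hydraulic radius R = A/P = 58.6/20.41 = 2.871 m. Q_A = (1/0.015)·58.6·2.871^(2/3)·√0.007092 = 664.6 m³/s.
Channel B: With bottom width b = 5.74 m and side slope z = 1.9: A = (b + zy)y = (5.74 + 1.9×1.63)×1.63 = 14.4 m²; P = b + 2y√(1+z²) = 5.74 + 2×1.63×2.147 = 12.74 m. Hydraulic radius R = A/P = 14.4/12.74 = 1.131 m. Q_B = (1/0.015)·14.4·1.131^(2/3)·√0.007092 = 87.77 m³/s.
The larger discharge is 664.6 m³/s and the smaller is 87.77 m³/s; the ratio is 7.57.

7.57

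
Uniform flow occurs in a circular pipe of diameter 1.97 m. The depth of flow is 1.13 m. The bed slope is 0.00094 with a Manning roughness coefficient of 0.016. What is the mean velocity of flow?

V = 1.26 m/s

For a circular section of diameter D = 1.97 m at depth y = 1.13 m, the central angle is θ = 2 arccos(1 − 2y/D) = 3.437 rad. Then A = (D²/8)(θ − sin θ) = 1.809 m² and P = Dθ/2 = 3.386 m.
Hydraulic radius R = A/P = 1.809/3.386 = 0.5342 m.
From Manning's equation, V = (1/n) R^(2/3) S^(1/2) = (1/0.016) × 0.5342^(2/3) × 0.00094^(1/2) = 1.26 m/s.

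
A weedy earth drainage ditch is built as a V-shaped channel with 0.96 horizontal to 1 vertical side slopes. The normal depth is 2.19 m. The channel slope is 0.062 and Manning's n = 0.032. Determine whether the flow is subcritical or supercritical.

supercritical

For a triangular section with side slope z = 0.96: A = zy² = 0.96×2.19² = 4.604 m²; P = 2y√(1+z²) = 2×2.19×1.386 = 6.072 m.
Hydraulic radius R = A/P = 4.604/6.072 = 0.7583 m.
V = (1/n) R^(2/3) √S = (1/0.032) × 0.7583^(2/3) × √0.062 = 6.471 m/s. Hydraulic depth D_h = A/T = 4.604/4.205 = 1.095 m.
Froude number Fr = V/√(g·D_h) = 6.471/√(9.81×1.095) = 1.97, which is greater than 1, so the flow is supercritical.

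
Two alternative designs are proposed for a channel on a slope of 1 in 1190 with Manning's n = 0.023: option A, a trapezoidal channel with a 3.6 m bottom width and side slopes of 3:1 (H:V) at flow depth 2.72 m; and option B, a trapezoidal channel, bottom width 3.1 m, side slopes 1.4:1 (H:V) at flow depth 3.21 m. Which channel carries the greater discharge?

Channel A: With bottom width b = 3.6 m and side slope z = 3: A = (b + zy)y = (3.6 + 3×2.72)×2.72 = 31.99 m²; P = b + 2y√(1+z²) = 3.6 + 2×2.72×3.162 = 20.8 m. Hydraulic radius R = A/P = 31.99/20.8 = 1.538 m. Q_A = (1/0.023)·31.99·1.538^(2/3)·√0.0008403 = 53.71 m³/s.
Channel B: With bottom width b = 3.1 m and side slope z = 1.4: A = (b + zy)y = (3.1 + 1.4×3.21)×3.21 = 24.38 m²; P = b + 2y√(1+z²) = 3.1 + 2×3.21×1.72 = 14.15 m. Hydraulic radius R = A/P = 24.38/14.15 = 1.723 m. Q_B = (1/0.023)·24.38·1.723^(2/3)·√0.0008403 = 44.16 m³/s.
Q_A = 53.71 m³/s vs Q_B = 44.16 m³/s, so channel A carries more.

channel A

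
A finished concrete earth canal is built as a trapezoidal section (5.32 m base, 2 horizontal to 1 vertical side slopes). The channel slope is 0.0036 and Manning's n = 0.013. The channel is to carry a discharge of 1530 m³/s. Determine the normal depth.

Manning's equation rearranged: A R^(2/3) = nQ / (1·√S) = 0.013 × 1530 / (√0.0036) = 331.5.
Trying y = 6.21 m: A R^(2/3) = 245.6 — low.
Trying y = 8.07 m: A R^(2/3) = 449.5 — high.
Trying y = 7.08 m: A R^(2/3) = 331.7 — ≈ 331.5.

y_n = 7.08 m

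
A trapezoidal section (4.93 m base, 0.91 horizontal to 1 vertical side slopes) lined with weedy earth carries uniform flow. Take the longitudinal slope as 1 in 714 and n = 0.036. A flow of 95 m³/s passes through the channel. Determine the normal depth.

y_n = 5.07 m

Manning's equation rearranged: A R^(2/3) = nQ / (1·√S) = 0.036 × 95 / (√0.001401) = 91.39.
Try y = 3.7 m: A R^(2/3) = 49.63 — short.
Try y = 5.81 m: A R^(2/3) = 120 — over.
Try y = 5.07 m: A R^(2/3) = 91.39 — ≈ 91.39.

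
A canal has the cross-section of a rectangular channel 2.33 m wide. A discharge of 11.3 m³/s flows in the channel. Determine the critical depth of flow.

y_c = 1.34 m

For a rectangular channel, critical depth y_c = (q²/g)^(1/3) where q = Q/b = 11.3/2.33 = 4.85 m²/s.
So y_c = (4.85²/9.81)^(1/3) = 1.34 m.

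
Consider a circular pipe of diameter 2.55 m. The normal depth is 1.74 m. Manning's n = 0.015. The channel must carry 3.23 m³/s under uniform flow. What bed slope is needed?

For a circular section of diameter D = 2.55 m at depth y = 1.74 m, the central angle is θ = 2 arccos(1 − 2y/D) = 3.888 rad. Then A = (D²/8)(θ − sin θ) = 3.712 m² and P = Dθ/2 = 4.957 m.
Hydraulic radius R = A/P = 3.712/4.957 = 0.7489 m.
From Manning's equation, S = [nQ / (1 A R^(2/3))]² = [0.015 × 3.23 / (1 × 3.712 × 0.7489^(2/3))]² = 0.00025.

S = 0.00025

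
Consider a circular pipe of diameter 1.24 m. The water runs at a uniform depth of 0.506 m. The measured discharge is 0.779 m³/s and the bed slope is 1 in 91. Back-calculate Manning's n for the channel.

For a circular section of diameter D = 1.24 m at depth y = 0.506 m, the central angle is θ = 2 arccos(1 − 2y/D) = 2.772 rad. Then A = (D²/8)(θ − sin θ) = 0.4633 m² and P = Dθ/2 = 1.718 m.
Hydraulic radius R = A/P = 0.4633/1.718 = 0.2696 m.
Rearranging Manning's equation: n = (1/Q) A R^(2/3) S^(1/2) = (1/0.779) × 0.4633 × 0.2696^(2/3) × √0.01099 = 0.026.

n = 0.026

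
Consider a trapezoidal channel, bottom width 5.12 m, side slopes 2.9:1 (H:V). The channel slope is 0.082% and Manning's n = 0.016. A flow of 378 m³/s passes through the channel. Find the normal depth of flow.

y_n = 5.21 m

Manning's equation rearranged: A R^(2/3) = nQ / (1·√S) = 0.016 × 378 / (√0.00082) = 211.2.
At y = 6.6 m: A R^(2/3) = 369.8 — over.
At y = 4.58 m: A R^(2/3) = 156.8 — short.
At y = 5.21 m: A R^(2/3) = 211.5 — matches.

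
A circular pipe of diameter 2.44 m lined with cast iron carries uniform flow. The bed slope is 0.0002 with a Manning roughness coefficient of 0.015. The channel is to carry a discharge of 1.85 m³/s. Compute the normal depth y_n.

y_n = 1.34 m

Manning's equation rearranged: A R^(2/3) = nQ / (1·√S) = 0.015 × 1.85 / (√0.0002) = 1.962.
Trying y = 1.54 m: A R^(2/3) = 2.438 — too large.
Trying y = 1.03 m: A R^(2/3) = 1.25 — too small.
Trying y = 1.34 m: A R^(2/3) = 1.965 — close enough.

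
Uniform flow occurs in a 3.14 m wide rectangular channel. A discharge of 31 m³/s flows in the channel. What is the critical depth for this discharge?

For a rectangular channel, critical depth y_c = (q²/g)^(1/3) where q = Q/b = 31/3.14 = 9.873 m²/s.
So y_c = (9.873²/9.81)^(1/3) = 2.15 m.

y_c = 2.15 m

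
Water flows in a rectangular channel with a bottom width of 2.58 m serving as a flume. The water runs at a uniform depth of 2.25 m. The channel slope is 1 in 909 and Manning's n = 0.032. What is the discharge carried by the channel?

Q = 5.27 m³/s

Flow area A = b·y = 2.58 × 2.25 = 5.805 m². Wetted perimeter P = b + 2y = 2.58 + 2×2.25 = 7.08 m.
Hydraulic radius R = A/P = 5.805/7.08 = 0.8199 m.
Manning's equation: Q = (1/n) A R^(2/3) S^(1/2) = (1/0.032) × 5.805 × 0.8199^(2/3) × 0.0011^(1/2) = 5.27 m³/s.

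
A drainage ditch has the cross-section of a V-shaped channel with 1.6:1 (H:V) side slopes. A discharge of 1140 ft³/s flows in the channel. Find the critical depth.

y_c = 7.94 ft

At critical depth, Q² T / (g A³) = 1, i.e. A³/T = Q²/g = 1140²/32.2 = 40360.
At y = 6.04 ft: A³/T = 10290 — too small.
At y = 8.79 ft: A³/T = 67170 — too large.
At y = 7.94 ft: A³/T = 40390 — ≈ 40360.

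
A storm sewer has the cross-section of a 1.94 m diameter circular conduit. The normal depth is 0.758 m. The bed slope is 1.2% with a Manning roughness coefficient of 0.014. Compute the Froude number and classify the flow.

For a circular section of diameter D = 1.94 m at depth y = 0.758 m, the central angle is θ = 2 arccos(1 − 2y/D) = 2.701 rad. Then A = (D²/8)(θ − sin θ) = 1.07 m² and P = Dθ/2 = 2.62 m.
Hydraulic radius R = A/P = 1.07/2.62 = 0.4084 m.
V = (1/n) R^(2/3) √S = (1/0.014) × 0.4084^(2/3) × √0.012 = 4.307 m/s. Hydraulic depth D_h = A/T = 1.07/1.893 = 0.5652 m.
Froude number Fr = V/√(g·D_h) = 4.307/√(9.81×0.5652) = 1.83, which is greater than 1, so the flow is supercritical.

supercritical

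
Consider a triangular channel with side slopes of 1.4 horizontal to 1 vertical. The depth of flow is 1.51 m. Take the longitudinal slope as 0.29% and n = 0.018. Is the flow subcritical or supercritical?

subcritical

For a triangular section with side slope z = 1.4: A = zy² = 1.4×1.51² = 3.192 m²; P = 2y√(1+z²) = 2×1.51×1.72 = 5.196 m.
Hydraulic radius R = A/P = 3.192/5.196 = 0.6144 m.
V = (1/n) R^(2/3) √S = (1/0.018) × 0.6144^(2/3) × √0.0029 = 2.162 m/s. Hydraulic depth D_h = A/T = 3.192/4.228 = 0.755 m.
Froude number Fr = V/√(g·D_h) = 2.162/√(9.81×0.755) = 0.794, which is less than 1, so the flow is subcritical.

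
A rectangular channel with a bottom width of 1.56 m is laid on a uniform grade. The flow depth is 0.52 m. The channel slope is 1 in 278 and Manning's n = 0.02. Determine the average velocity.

V = 1.38 m/s

Flow area A = b·y = 1.56 × 0.52 = 0.8112 m². Wetted perimeter P = b + 2y = 1.56 + 2×0.52 = 2.6 m.
Hydraulic radius R = A/P = 0.8112/2.6 = 0.312 m.
From Manning's equation, V = (1/n) R^(2/3) S^(1/2) = (1/0.02) × 0.312^(2/3) × 0.003597^(1/2) = 1.38 m/s.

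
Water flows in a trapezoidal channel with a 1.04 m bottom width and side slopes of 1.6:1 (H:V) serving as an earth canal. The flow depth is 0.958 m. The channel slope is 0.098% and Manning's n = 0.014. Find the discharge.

With bottom width b = 1.04 m and side slope z = 1.6: A = (b + zy)y = (1.04 + 1.6×0.958)×0.958 = 2.465 m²; P = b + 2y√(1+z²) = 1.04 + 2×0.958×1.887 = 4.655 m.
Hydraulic radius R = A/P = 2.465/4.655 = 0.5295 m.
Manning's equation: Q = (1/n) A R^(2/3) S^(1/2) = (1/0.014) × 2.465 × 0.5295^(2/3) × 0.00098^(1/2) = 3.61 m³/s.

Q = 3.61 m³/s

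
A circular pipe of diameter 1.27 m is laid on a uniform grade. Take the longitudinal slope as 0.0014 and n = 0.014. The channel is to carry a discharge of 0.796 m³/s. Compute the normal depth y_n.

Manning's equation rearranged: A R^(2/3) = nQ / (1·√S) = 0.014 × 0.796 / (√0.0014) = 0.2978.
At y = 0.749 m: A R^(2/3) = 0.3857 — over.
At y = 0.557 m: A R^(2/3) = 0.2346 — short.
At y = 0.639 m: A R^(2/3) = 0.2979 — ≈ 0.2978.

y_n = 0.639 m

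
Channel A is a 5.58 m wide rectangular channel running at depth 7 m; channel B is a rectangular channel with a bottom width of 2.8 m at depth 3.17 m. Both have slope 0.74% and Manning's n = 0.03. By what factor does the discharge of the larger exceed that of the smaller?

Channel A: Flow area A = b·y = 5.58 × 7 = 39.06 m². Wetted perimeter P = b + 2y = 5.58 + 2×7 = 19.58 m. Hydraulic radius R = A/P = 39.06/19.58 = 1.995 m. Q_A = (1/0.03)·39.06·1.995^(2/3)·√0.0074 = 177.5 m³/s.
Channel B: Flow area A = b·y = 2.8 × 3.17 = 8.876 m². Wetted perimeter P = b + 2y = 2.8 + 2×3.17 = 9.14 m. Hydraulic radius R = A/P = 8.876/9.14 = 0.9711 m. Q_B = (1/0.03)·8.876·0.9711^(2/3)·√0.0074 = 24.96 m³/s.
The larger discharge is 177.5 m³/s and the smaller is 24.96 m³/s; the ratio is 7.11.

7.11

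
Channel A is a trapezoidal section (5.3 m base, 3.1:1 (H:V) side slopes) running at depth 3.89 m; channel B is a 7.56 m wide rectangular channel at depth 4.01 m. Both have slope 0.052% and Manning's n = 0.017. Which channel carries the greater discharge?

channel A

Channel A: With bottom width b = 5.3 m and side slope z = 3.1: A = (b + zy)y = (5.3 + 3.1×3.89)×3.89 = 67.53 m²; P = b + 2y√(1+z²) = 5.3 + 2×3.89×3.257 = 30.64 m. Hydraulic radius R = A/P = 67.53/30.64 = 2.204 m. Q_A = (1/0.017)·67.53·2.204^(2/3)·√0.00052 = 153.4 m³/s.
Channel B: Flow area A = b·y = 7.56 × 4.01 = 30.32 m². Wetted perimeter P = b + 2y = 7.56 + 2×4.01 = 15.58 m. Hydraulic radius R = A/P = 30.32/15.58 = 1.946 m. Q_B = (1/0.017)·30.32·1.946^(2/3)·√0.00052 = 63.38 m³/s.
Q_A = 153.4 m³/s vs Q_B = 63.38 m³/s, so channel A carries more.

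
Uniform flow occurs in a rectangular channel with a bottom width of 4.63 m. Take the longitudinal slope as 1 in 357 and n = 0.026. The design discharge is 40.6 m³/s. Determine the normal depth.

y_n = 3.46 m

Manning's equation rearranged: A R^(2/3) = nQ / (1·√S) = 0.026 × 40.6 / (√0.002801) = 19.94.
At y = 4.27 m: A R^(2/3) = 25.92 — over.
At y = 2.8 m: A R^(2/3) = 15.18 — short.
At y = 3.46 m: A R^(2/3) = 19.92 — ≈ 19.94.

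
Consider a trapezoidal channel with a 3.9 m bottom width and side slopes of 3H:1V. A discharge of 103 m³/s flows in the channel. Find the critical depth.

At critical depth, Q² T / (g A³) = 1, i.e. A³/T = Q²/g = 103²/9.81 = 1081.
Try y = 2.89 m: A³/T = 2257 — too large.
Try y = 2.43 m: A³/T = 1088 — ≈ 1081.

y_c = 2.43 m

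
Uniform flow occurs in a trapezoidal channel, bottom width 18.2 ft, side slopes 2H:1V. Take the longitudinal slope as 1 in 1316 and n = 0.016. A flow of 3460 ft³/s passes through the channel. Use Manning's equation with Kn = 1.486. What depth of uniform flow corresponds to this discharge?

Manning's equation rearranged: A R^(2/3) = nQ / (1.486·√S) = 0.016 × 3460 / (1.486 × √0.0007599) = 1351.
Try y = 7.16 ft: A R^(2/3) = 647.4 — short.
Try y = 10.3 ft: A R^(2/3) = 1351 — close enough.

y_n = 10.3 ft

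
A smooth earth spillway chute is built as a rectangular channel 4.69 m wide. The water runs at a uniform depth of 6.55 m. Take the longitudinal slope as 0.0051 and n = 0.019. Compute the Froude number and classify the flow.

Flow area A = b·y = 4.69 × 6.55 = 30.72 m². Wetted perimeter P = b + 2y = 4.69 + 2×6.55 = 17.79 m.
Hydraulic radius R = A/P = 30.72/17.79 = 1.727 m.
V = (1/n) R^(2/3) √S = (1/0.019) × 1.727^(2/3) × √0.0051 = 5.41 m/s. Hydraulic depth D_h = A/T = 30.72/4.69 = 6.55 m.
Froude number Fr = V/√(g·D_h) = 5.41/√(9.81×6.55) = 0.675, which is less than 1, so the flow is subcritical.

subcritical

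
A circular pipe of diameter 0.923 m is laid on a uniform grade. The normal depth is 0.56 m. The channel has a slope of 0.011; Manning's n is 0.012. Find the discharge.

Q = 1.5 m³/s

For a circular section of diameter D = 0.923 m at depth y = 0.56 m, the central angle is θ = 2 arccos(1 − 2y/D) = 3.572 rad. Then A = (D²/8)(θ − sin θ) = 0.4248 m² and P = Dθ/2 = 1.648 m.
Hydraulic radius R = A/P = 0.4248/1.648 = 0.2577 m.
Manning's equation: Q = (1/n) A R^(2/3) S^(1/2) = (1/0.012) × 0.4248 × 0.2577^(2/3) × 0.011^(1/2) = 1.5 m³/s.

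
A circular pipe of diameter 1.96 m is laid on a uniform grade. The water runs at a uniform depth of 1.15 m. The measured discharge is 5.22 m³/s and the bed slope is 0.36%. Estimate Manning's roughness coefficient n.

n = 0.014

For a circular section of diameter D = 1.96 m at depth y = 1.15 m, the central angle is θ = 2 arccos(1 − 2y/D) = 3.49 rad. Then A = (D²/8)(θ − sin θ) = 1.84 m² and P = Dθ/2 = 3.42 m.
Hydraulic radius R = A/P = 1.84/3.42 = 0.538 m.
Rearranging Manning's equation: n = (1/Q) A R^(2/3) S^(1/2) = (1/5.22) × 1.84 × 0.538^(2/3) × √0.0036 = 0.014.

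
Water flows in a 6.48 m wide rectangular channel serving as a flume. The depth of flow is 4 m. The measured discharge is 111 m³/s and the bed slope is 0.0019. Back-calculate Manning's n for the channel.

Flow area A = b·y = 6.48 × 4 = 25.92 m². Wetted perimeter P = b + 2y = 6.48 + 2×4 = 14.48 m.
Hydraulic radius R = A/P = 25.92/14.48 = 1.79 m.
Rearranging Manning's equation: n = (1/Q) A R^(2/3) S^(1/2) = (1/111) × 25.92 × 1.79^(2/3) × √0.0019 = 0.015.

n = 0.015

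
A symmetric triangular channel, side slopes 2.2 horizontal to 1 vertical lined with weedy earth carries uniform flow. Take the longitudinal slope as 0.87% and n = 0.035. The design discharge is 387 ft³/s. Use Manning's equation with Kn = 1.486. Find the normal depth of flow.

Manning's equation rearranged: A R^(2/3) = nQ / (1.486·√S) = 0.035 × 387 / (1.486 × √0.0087) = 97.72.
Trying y = 6.16 ft: A R^(2/3) = 166 — over.
Trying y = 4.52 ft: A R^(2/3) = 72.71 — short.
Trying y = 5.05 ft: A R^(2/3) = 97.72 — ≈ 97.72.

y_n = 5.05 ft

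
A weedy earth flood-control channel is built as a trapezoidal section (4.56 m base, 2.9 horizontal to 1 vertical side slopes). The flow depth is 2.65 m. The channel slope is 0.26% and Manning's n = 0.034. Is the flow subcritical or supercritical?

With bottom width b = 4.56 m and side slope z = 2.9: A = (b + zy)y = (4.56 + 2.9×2.65)×2.65 = 32.45 m²; P = b + 2y√(1+z²) = 4.56 + 2×2.65×3.068 = 20.82 m.
Hydraulic radius R = A/P = 32.45/20.82 = 1.559 m.
V = (1/n) R^(2/3) √S = (1/0.034) × 1.559^(2/3) × √0.0026 = 2.016 m/s. Hydraulic depth D_h = A/T = 32.45/19.93 = 1.628 m.
Froude number Fr = V/√(g·D_h) = 2.016/√(9.81×1.628) = 0.504, which is less than 1, so the flow is subcritical.

subcritical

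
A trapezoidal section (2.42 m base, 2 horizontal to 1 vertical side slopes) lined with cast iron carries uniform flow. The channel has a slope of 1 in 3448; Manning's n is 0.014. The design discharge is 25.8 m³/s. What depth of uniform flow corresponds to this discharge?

Manning's equation rearranged: A R^(2/3) = nQ / (1·√S) = 0.014 × 25.8 / (√0.00029) = 21.21.
Trying y = 3.05 m: A R^(2/3) = 35.82 — too large.
Trying y = 1.79 m: A R^(2/3) = 10.96 — too small.
Trying y = 2.42 m: A R^(2/3) = 21.21 — matches.

y_n = 2.42 m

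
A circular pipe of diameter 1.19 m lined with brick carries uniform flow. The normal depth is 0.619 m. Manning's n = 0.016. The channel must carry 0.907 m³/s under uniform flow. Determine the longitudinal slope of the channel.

S = 0.003

For a circular section of diameter D = 1.19 m at depth y = 0.619 m, the central angle is θ = 2 arccos(1 − 2y/D) = 3.222 rad. Then A = (D²/8)(θ − sin θ) = 0.5847 m² and P = Dθ/2 = 1.917 m.
Hydraulic radius R = A/P = 0.5847/1.917 = 0.3049 m.
From Manning's equation, S = [nQ / (1 A R^(2/3))]² = [0.016 × 0.907 / (1 × 0.5847 × 0.3049^(2/3))]² = 0.003.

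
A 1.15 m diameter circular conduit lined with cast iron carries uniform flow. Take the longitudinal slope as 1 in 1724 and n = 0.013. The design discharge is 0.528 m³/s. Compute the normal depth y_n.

y_n = 0.662 m

Manning's equation rearranged: A R^(2/3) = nQ / (1·√S) = 0.013 × 0.528 / (√0.00058) = 0.285.
At y = 0.823 m: A R^(2/3) = 0.3897 — high.
At y = 0.451 m: A R^(2/3) = 0.147 — low.
At y = 0.662 m: A R^(2/3) = 0.285 — ≈ 0.285.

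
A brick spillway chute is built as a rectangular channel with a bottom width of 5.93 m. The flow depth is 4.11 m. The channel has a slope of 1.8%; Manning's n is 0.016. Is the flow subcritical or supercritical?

supercritical

Flow area A = b·y = 5.93 × 4.11 = 24.37 m². Wetted perimeter P = b + 2y = 5.93 + 2×4.11 = 14.15 m.
Hydraulic radius R = A/P = 24.37/14.15 = 1.722 m.
V = (1/n) R^(2/3) √S = (1/0.016) × 1.722^(2/3) × √0.018 = 12.05 m/s. Hydraulic depth D_h = A/T = 24.37/5.93 = 4.11 m.
Froude number Fr = V/√(g·D_h) = 12.05/√(9.81×4.11) = 1.9, which is greater than 1, so the flow is supercritical.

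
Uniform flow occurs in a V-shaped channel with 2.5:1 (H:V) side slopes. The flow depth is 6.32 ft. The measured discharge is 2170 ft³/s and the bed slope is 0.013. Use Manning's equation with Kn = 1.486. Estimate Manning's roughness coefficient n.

n = 0.016

For a triangular section with side slope z = 2.5: A = zy² = 2.5×6.32² = 99.86 ft²; P = 2y√(1+z²) = 2×6.32×2.693 = 34.03 ft.
Hydraulic radius R = A/P = 99.86/34.03 = 2.934 ft.
Rearranging Manning's equation: n = (1.486/Q) A R^(2/3) S^(1/2) = (1.486/2170) × 99.86 × 2.934^(2/3) × √0.013 = 0.016.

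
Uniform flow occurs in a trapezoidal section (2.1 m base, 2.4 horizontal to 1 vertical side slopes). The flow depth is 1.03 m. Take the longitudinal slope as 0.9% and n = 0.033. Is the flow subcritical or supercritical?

subcritical

With bottom width b = 2.1 m and side slope z = 2.4: A = (b + zy)y = (2.1 + 2.4×1.03)×1.03 = 4.709 m²; P = b + 2y√(1+z²) = 2.1 + 2×1.03×2.6 = 7.456 m.
Hydraulic radius R = A/P = 4.709/7.456 = 0.6316 m.
V = (1/n) R^(2/3) √S = (1/0.033) × 0.6316^(2/3) × √0.009 = 2.116 m/s. Hydraulic depth D_h = A/T = 4.709/7.044 = 0.6685 m.
Froude number Fr = V/√(g·D_h) = 2.116/√(9.81×0.6685) = 0.826, which is less than 1, so the flow is subcritical.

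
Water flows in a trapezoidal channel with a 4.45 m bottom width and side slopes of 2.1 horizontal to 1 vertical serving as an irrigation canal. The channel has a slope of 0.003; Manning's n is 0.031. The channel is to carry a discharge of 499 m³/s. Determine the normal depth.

y_n = 6.67 m

Manning's equation rearranged: A R^(2/3) = nQ / (1·√S) = 0.031 × 499 / (√0.003) = 282.4.
Try y = 4.69 m: A R^(2/3) = 125.3 — short.
Try y = 7.54 m: A R^(2/3) = 377 — over.
Try y = 6.67 m: A R^(2/3) = 282.2 — ≈ 282.4.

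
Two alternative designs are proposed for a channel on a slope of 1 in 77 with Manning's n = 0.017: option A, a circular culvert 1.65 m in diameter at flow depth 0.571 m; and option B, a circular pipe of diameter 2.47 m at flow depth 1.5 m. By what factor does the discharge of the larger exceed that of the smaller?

Channel A: For a circular section of diameter D = 1.65 m at depth y = 0.571 m, the central angle is θ = 2 arccos(1 − 2y/D) = 2.516 rad. Then A = (D²/8)(θ − sin θ) = 0.6567 m² and P = Dθ/2 = 2.075 m. Hydraulic radius R = A/P = 0.6567/2.075 = 0.3164 m. Q_A = (1/0.017)·0.6567·0.3164^(2/3)·√0.01299 = 2.044 m³/s.
Channel B: For a circular section of diameter D = 2.47 m at depth y = 1.5 m, the central angle is θ = 2 arccos(1 − 2y/D) = 3.574 rad. Then A = (D²/8)(θ − sin θ) = 3.045 m² and P = Dθ/2 = 4.414 m. Hydraulic radius R = A/P = 3.045/4.414 = 0.6899 m. Q_B = (1/0.017)·3.045·0.6899^(2/3)·√0.01299 = 15.94 m³/s.
The larger discharge is 15.94 m³/s and the smaller is 2.044 m³/s; the ratio is 7.8.

7.8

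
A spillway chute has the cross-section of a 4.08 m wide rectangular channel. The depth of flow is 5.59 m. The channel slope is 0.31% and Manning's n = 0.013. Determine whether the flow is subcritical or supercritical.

Flow area A = b·y = 4.08 × 5.59 = 22.81 m². Wetted perimeter P = b + 2y = 4.08 + 2×5.59 = 15.26 m.
Hydraulic radius R = A/P = 22.81/15.26 = 1.495 m.
V = (1/n) R^(2/3) √S = (1/0.013) × 1.495^(2/3) × √0.0031 = 5.599 m/s. Hydraulic depth D_h = A/T = 22.81/4.08 = 5.59 m.
Froude number Fr = V/√(g·D_h) = 5.599/√(9.81×5.59) = 0.756, which is less than 1, so the flow is subcritical.

subcritical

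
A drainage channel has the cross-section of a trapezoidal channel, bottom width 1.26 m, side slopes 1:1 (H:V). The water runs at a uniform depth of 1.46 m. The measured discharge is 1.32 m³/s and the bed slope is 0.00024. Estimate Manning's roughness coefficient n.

n = 0.038

With bottom width b = 1.26 m and side slope z = 1: A = (b + zy)y = (1.26 + 1×1.46)×1.46 = 3.971 m²; P = b + 2y√(1+z²) = 1.26 + 2×1.46×1.414 = 5.39 m.
Hydraulic radius R = A/P = 3.971/5.39 = 0.7368 m.
Rearranging Manning's equation: n = (1/Q) A R^(2/3) S^(1/2) = (1/1.32) × 3.971 × 0.7368^(2/3) × √0.00024 = 0.038.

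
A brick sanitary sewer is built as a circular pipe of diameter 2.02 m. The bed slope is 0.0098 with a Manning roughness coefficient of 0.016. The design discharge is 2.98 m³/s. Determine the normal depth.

y_n = 0.669 m

Manning's equation rearranged: A R^(2/3) = nQ / (1·√S) = 0.016 × 2.98 / (√0.0098) = 0.4816.
Try y = 0.483 m: A R^(2/3) = 0.2548 — short.
Try y = 0.737 m: A R^(2/3) = 0.5777 — over.
Try y = 0.669 m: A R^(2/3) = 0.4813 — matches.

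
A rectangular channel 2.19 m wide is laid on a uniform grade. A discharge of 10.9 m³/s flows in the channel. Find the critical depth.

y_c = 1.36 m

For a rectangular channel, critical depth y_c = (q²/g)^(1/3) where q = Q/b = 10.9/2.19 = 4.977 m²/s.
So y_c = (4.977²/9.81)^(1/3) = 1.36 m.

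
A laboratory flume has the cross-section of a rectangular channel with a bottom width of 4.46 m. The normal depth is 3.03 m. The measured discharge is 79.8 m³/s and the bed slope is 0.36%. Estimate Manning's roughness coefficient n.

n = 0.012

Flow area A = b·y = 4.46 × 3.03 = 13.51 m². Wetted perimeter P = b + 2y = 4.46 + 2×3.03 = 10.52 m.
Hydraulic radius R = A/P = 13.51/10.52 = 1.285 m.
Rearranging Manning's equation: n = (1/Q) A R^(2/3) S^(1/2) = (1/79.8) × 13.51 × 1.285^(2/3) × √0.0036 = 0.012.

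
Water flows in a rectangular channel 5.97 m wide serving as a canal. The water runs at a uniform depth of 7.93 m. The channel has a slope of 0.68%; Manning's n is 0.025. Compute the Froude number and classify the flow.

Flow area A = b·y = 5.97 × 7.93 = 47.34 m². Wetted perimeter P = b + 2y = 5.97 + 2×7.93 = 21.83 m.
Hydraulic radius R = A/P = 47.34/21.83 = 2.169 m.
V = (1/n) R^(2/3) √S = (1/0.025) × 2.169^(2/3) × √0.0068 = 5.526 m/s. Hydraulic depth D_h = A/T = 47.34/5.97 = 7.93 m.
Froude number Fr = V/√(g·D_h) = 5.526/√(9.81×7.93) = 0.627, which is less than 1, so the flow is subcritical.

subcritical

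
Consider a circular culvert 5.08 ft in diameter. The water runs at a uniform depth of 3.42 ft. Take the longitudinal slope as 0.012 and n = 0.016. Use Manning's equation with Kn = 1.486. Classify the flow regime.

supercritical

For a circular section of diameter D = 5.08 ft at depth y = 3.42 ft, the central angle is θ = 2 arccos(1 − 2y/D) = 3.849 rad. Then A = (D²/8)(θ − sin θ) = 14.51 ft² and P = Dθ/2 = 9.777 ft.
Hydraulic radius R = A/P = 14.51/9.777 = 1.484 ft.
V = (1.486/n) R^(2/3) √S = (1.486/0.016) × 1.484^(2/3) × √0.012 = 13.24 ft/s. Hydraulic depth D_h = A/T = 14.51/4.765 = 3.046 ft.
Froude number Fr = V/√(g·D_h) = 13.24/√(32.2×3.046) = 1.34, which is greater than 1, so the flow is supercritical.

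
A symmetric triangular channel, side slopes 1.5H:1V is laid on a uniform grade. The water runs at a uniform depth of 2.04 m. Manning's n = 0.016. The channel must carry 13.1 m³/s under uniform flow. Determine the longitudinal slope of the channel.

For a triangular section with side slope z = 1.5: A = zy² = 1.5×2.04² = 6.242 m²; P = 2y√(1+z²) = 2×2.04×1.803 = 7.355 m.
Hydraulic radius R = A/P = 6.242/7.355 = 0.8487 m.
From Manning's equation, S = [nQ / (1 A R^(2/3))]² = [0.016 × 13.1 / (1 × 6.242 × 0.8487^(2/3))]² = 0.0014.

S = 0.0014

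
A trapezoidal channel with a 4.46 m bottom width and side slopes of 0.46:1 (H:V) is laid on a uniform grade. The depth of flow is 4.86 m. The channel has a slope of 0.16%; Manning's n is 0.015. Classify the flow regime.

subcritical

With bottom width b = 4.46 m and side slope z = 0.46: A = (b + zy)y = (4.46 + 0.46×4.86)×4.86 = 32.54 m²; P = b + 2y√(1+z²) = 4.46 + 2×4.86×1.101 = 15.16 m.
Hydraulic radius R = A/P = 32.54/15.16 = 2.147 m.
V = (1/n) R^(2/3) √S = (1/0.015) × 2.147^(2/3) × √0.0016 = 4.437 m/s. Hydraulic depth D_h = A/T = 32.54/8.931 = 3.643 m.
Froude number Fr = V/√(g·D_h) = 4.437/√(9.81×3.643) = 0.742, which is less than 1, so the flow is subcritical.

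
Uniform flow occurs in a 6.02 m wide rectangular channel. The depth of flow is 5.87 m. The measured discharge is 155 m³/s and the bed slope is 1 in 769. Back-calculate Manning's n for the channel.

Flow area A = b·y = 6.02 × 5.87 = 35.34 m². Wetted perimeter P = b + 2y = 6.02 + 2×5.87 = 17.76 m.
Hydraulic radius R = A/P = 35.34/17.76 = 1.99 m.
Rearranging Manning's equation: n = (1/Q) A R^(2/3) S^(1/2) = (1/155) × 35.34 × 1.99^(2/3) × √0.0013 = 0.013.

n = 0.013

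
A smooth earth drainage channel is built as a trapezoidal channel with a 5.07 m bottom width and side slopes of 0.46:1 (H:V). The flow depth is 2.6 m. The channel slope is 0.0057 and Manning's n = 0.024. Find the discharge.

Q = 67.4 m³/s

With bottom width b = 5.07 m and side slope z = 0.46: A = (b + zy)y = (5.07 + 0.46×2.6)×2.6 = 16.29 m²; P = b + 2y√(1+z²) = 5.07 + 2×2.6×1.101 = 10.79 m.
Hydraulic radius R = A/P = 16.29/10.79 = 1.509 m.
Manning's equation: Q = (1/n) A R^(2/3) S^(1/2) = (1/0.024) × 16.29 × 1.509^(2/3) × 0.0057^(1/2) = 67.4 m³/s.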